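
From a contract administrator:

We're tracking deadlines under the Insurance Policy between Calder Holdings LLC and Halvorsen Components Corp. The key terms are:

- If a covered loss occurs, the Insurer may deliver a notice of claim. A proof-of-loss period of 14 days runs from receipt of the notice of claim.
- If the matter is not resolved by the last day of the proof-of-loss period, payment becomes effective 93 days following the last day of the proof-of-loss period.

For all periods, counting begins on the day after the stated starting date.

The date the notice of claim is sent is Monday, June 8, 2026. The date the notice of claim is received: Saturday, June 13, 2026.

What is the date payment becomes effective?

The last day of the proof-of-loss period: June 13, 2026 + 14 days = June 27, 2026.
Adding 93 calendar days to June 27, 2026 gives September 28, 2026, which is the date payment becomes effective.

September 28, 2026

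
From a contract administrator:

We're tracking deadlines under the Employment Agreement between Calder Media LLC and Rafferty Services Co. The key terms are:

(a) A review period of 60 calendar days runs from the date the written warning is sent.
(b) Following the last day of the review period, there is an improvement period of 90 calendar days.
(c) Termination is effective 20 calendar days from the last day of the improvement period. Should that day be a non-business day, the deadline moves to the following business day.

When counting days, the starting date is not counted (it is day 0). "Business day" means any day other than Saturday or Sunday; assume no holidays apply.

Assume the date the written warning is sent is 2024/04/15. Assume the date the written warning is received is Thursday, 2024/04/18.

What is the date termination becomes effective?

2024/10/02

The last day of the review period: 60 calendar days after 2024/04/15 is 2024/06/14.
The last day of the improvement period: 2024/06/14 + 90 days = 2024/09/12.
The date termination becomes effective: 2024/09/12 + 20 days = 2024/10/02. 2024/10/02 is a Wednesday, so no roll-forward applies.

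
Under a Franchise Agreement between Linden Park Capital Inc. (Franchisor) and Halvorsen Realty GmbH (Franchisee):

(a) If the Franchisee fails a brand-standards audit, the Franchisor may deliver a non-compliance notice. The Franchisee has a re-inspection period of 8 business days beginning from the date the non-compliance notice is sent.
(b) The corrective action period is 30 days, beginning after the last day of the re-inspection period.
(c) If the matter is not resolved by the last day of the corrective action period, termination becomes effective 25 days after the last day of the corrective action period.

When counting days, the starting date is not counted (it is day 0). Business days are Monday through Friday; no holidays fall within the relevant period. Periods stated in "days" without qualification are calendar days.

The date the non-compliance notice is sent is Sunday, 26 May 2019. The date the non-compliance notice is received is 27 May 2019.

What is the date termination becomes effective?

30 July 2019

The last day of the re-inspection period: 8 business days after Sunday, 26 May 2019, skipping weekends — May 27, May 28, May 29, May 30, May 31, Jun 3, Jun 4, Jun 5 — lands on Wednesday, 5 June 2019.
Adding 30 calendar days to 5 June 2019 gives 5 July 2019, which is the last day of the corrective action period.
The date termination becomes effective: 25 calendar days after 5 July 2019 is 30 July 2019.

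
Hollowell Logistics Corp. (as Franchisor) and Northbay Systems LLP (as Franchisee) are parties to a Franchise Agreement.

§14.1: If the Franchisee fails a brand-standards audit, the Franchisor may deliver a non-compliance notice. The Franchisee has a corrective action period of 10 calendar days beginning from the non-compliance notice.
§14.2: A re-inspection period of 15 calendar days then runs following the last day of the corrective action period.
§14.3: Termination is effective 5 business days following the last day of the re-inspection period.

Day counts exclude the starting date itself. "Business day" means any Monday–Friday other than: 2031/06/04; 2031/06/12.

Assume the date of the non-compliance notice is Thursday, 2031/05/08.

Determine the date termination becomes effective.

2031/06/10

The last day of the corrective action period: 2031/05/08 + 10 days = 2031/05/18.
The last day of the re-inspection period: 2031/05/18 + 15 days = 2031/06/02.
From Monday, 2031/06/02, 5 business days (Jun 3, Jun 5, Jun 6, Jun 9, Jun 10, skipping weekends and the listed holiday on Jun 4) brings us to Tuesday, 2031/06/10, which is the date termination becomes effective.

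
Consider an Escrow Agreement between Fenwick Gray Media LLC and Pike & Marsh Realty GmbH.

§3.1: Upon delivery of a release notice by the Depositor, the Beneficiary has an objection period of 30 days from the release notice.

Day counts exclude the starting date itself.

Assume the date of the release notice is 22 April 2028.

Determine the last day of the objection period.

22 May 2028

The last day of the objection period: 22 April 2028 + 30 days = 22 May 2028.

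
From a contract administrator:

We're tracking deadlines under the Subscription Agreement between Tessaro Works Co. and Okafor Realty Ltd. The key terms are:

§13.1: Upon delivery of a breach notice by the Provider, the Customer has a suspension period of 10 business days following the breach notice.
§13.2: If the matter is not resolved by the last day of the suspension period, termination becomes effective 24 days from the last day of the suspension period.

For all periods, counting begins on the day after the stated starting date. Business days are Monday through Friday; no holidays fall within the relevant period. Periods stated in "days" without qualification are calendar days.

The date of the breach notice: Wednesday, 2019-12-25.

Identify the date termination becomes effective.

2020-02-01

The last day of the suspension period: counting 10 business days from Wednesday, 2019-12-25 (Dec 26, Dec 27, Dec 30, Dec 31, Jan 1, Jan 2, Jan 3, Jan 6, Jan 7, Jan 8, skipping weekends) reaches Wednesday, 2020-01-08.
The date termination becomes effective: 24 calendar days after 2020-01-08 is 2020-02-01.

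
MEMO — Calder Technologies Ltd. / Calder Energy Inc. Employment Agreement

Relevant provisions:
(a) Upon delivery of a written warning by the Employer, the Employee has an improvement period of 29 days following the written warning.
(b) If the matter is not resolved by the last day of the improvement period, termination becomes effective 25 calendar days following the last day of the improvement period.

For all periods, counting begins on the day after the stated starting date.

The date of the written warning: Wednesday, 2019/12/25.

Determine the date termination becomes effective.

2020/02/17

The last day of the improvement period: 29 calendar days after 2019/12/25 is 2020/01/23.
The date termination becomes effective: 25 calendar days after 2020/01/23 is 2020/02/17.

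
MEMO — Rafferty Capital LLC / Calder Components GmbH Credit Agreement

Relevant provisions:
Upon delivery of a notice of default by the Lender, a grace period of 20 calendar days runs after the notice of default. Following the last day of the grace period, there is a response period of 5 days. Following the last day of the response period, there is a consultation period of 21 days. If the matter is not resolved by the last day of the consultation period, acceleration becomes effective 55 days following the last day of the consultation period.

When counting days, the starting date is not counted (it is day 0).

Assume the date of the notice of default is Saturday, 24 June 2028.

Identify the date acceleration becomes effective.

3 October 2028

The last day of the grace period: 20 calendar days after 24 June 2028 is 14 July 2028.
The last day of the response period: 5 calendar days after 14 July 2028 is 19 July 2028.
The last day of the consultation period: 19 July 2028 + 21 days = 9 August 2028.
The date acceleration becomes effective: 9 August 2028 + 55 days = 3 October 2028.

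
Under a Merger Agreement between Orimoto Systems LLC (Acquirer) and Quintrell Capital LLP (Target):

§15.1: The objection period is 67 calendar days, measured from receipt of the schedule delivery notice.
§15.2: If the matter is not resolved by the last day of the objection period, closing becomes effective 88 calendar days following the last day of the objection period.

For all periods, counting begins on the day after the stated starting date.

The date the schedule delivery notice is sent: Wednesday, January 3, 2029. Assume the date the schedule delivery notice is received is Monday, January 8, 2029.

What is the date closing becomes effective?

June 12, 2029

Adding 67 calendar days to January 8, 2029 gives March 16, 2029, which is the last day of the objection period.
The date closing becomes effective: March 16, 2029 + 88 days = June 12, 2029.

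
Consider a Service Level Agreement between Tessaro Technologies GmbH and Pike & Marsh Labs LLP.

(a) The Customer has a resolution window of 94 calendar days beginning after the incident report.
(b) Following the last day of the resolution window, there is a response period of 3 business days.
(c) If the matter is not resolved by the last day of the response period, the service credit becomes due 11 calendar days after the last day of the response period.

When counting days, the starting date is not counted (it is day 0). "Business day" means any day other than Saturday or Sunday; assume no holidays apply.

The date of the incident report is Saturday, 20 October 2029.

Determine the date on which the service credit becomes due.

5 February 2030

The last day of the resolution window: 94 calendar days after 20 October 2029 is 22 January 2030.
From Tuesday, 22 January 2030, 3 business days (Jan 23, Jan 24, Jan 25, skipping weekends) brings us to Friday, 25 January 2030, which is the last day of the response period.
The date on which the service credit becomes due: 11 calendar days after 25 January 2030 is 5 February 2030.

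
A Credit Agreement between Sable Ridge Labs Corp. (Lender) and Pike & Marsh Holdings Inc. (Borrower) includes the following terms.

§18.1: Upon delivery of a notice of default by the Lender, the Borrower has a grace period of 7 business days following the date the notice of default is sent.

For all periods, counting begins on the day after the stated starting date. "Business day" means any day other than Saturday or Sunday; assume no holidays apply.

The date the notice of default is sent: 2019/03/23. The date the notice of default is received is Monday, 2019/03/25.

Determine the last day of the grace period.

2019/04/02

The last day of the grace period: 7 business days after Saturday, 2019/03/23, skipping weekends — Mar 25, Mar 26, Mar 27, Mar 28, Mar 29, Apr 1, Apr 2 — lands on Tuesday, 2019/04/02.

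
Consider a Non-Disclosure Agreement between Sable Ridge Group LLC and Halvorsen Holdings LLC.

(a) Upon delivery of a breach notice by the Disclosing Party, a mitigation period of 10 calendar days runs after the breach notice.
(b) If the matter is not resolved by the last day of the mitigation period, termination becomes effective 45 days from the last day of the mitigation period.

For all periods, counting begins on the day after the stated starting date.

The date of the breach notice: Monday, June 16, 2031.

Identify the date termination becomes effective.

August 10, 2031

Adding 10 calendar days to June 16, 2031 gives June 26, 2031, which is the last day of the mitigation period.
The date termination becomes effective: June 26, 2031 + 45 days = August 10, 2031.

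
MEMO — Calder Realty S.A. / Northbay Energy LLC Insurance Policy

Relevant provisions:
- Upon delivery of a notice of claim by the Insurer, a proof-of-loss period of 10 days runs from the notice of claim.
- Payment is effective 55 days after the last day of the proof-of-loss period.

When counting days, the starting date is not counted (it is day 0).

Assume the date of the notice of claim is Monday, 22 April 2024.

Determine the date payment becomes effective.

26 June 2024

The last day of the proof-of-loss period: 22 April 2024 + 10 days = 2 May 2024.
Adding 55 calendar days to 2 May 2024 gives 26 June 2024, which is the date payment becomes effective.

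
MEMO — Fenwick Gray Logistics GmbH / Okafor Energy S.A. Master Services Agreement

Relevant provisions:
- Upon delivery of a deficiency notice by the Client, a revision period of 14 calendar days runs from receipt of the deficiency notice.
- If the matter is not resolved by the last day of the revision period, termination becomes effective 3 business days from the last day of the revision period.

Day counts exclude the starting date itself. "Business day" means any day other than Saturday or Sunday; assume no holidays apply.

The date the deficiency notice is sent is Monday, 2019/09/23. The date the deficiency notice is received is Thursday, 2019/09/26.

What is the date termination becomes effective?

The last day of the revision period: 2019/09/26 + 14 days = 2019/10/10.
From Thursday, 2019/10/10, 3 business days (Oct 11, Oct 14, Oct 15, skipping weekends) brings us to Tuesday, 2019/10/15, which is the date termination becomes effective.

2019/10/15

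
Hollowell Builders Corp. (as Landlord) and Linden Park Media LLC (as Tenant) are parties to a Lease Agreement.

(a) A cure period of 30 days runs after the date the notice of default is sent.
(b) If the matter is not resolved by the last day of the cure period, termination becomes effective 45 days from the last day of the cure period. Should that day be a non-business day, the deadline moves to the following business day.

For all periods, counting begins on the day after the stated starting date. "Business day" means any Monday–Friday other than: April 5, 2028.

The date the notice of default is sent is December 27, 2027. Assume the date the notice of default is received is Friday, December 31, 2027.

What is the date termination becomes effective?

March 13, 2028

Adding 30 calendar days to December 27, 2027 gives January 26, 2028, which is the last day of the cure period.
Adding 45 calendar days to January 26, 2028 gives March 11, 2028, which is the date termination becomes effective. That falls on a Saturday, so it rolls to the next business day, Monday, March 13, 2028.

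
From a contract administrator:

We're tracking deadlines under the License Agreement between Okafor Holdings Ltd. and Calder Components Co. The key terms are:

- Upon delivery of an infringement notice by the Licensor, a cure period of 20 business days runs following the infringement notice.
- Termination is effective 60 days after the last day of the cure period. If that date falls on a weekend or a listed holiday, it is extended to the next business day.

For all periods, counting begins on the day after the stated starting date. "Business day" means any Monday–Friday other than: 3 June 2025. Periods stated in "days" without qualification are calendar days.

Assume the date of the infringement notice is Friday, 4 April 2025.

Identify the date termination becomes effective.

The last day of the cure period: counting 20 business days from Friday, 4 April 2025 (Apr 7, Apr 8, Apr 9, Apr 10, …, Apr 30, May 1, May 2, skipping weekends) reaches Friday, 2 May 2025.
The date termination becomes effective: 2 May 2025 + 60 days = 1 July 2025. 1 July 2025 is a Tuesday and is not a listed holiday, so no roll-forward applies.

1 July 2025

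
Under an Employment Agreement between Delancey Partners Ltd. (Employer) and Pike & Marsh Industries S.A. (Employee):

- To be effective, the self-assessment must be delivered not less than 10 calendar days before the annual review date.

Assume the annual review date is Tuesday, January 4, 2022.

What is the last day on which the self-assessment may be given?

January 4, 2022 minus 10 days is December 25, 2021.

December 25, 2021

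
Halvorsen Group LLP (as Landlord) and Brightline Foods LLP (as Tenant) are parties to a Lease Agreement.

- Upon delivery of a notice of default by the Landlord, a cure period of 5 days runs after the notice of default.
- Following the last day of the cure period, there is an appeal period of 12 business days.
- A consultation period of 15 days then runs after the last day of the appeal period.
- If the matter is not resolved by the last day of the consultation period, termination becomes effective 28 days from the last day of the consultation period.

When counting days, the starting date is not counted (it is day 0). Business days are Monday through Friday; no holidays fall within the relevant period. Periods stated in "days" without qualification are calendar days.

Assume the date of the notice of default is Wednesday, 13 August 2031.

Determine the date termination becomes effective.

Adding 5 calendar days to 13 August 2031 gives 18 August 2031, which is the last day of the cure period.
The last day of the appeal period: 12 business days after Monday, 18 August 2031, skipping weekends — Aug 19, Aug 20, Aug 21, Aug 22, …, Sep 1, Sep 2, Sep 3 — lands on Wednesday, 3 September 2031.
The last day of the consultation period: 3 September 2031 + 15 days = 18 September 2031.
Adding 28 calendar days to 18 September 2031 gives 16 October 2031, which is the date termination becomes effective.

16 October 2031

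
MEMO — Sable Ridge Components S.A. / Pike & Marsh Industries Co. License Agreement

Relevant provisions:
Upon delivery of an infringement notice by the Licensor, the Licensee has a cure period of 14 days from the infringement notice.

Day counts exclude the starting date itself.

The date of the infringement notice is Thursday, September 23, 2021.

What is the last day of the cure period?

The last day of the cure period: 14 calendar days after September 23, 2021 is October 7, 2021.

October 7, 2021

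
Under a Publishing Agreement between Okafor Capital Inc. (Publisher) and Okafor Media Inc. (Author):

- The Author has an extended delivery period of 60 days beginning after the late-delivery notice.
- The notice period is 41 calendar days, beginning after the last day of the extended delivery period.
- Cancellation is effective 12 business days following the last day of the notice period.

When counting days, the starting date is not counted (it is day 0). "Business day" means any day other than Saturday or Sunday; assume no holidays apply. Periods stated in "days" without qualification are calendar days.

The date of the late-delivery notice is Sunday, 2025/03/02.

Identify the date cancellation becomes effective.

2025/06/27

Adding 60 calendar days to 2025/03/02 gives 2025/05/01, which is the last day of the extended delivery period.
Adding 41 calendar days to 2025/05/01 gives 2025/06/11, which is the last day of the notice period.
The date cancellation becomes effective: 12 business days after Wednesday, 2025/06/11, skipping weekends — Jun 12, Jun 13, Jun 16, Jun 17, …, Jun 25, Jun 26, Jun 27 — lands on Friday, 2025/06/27.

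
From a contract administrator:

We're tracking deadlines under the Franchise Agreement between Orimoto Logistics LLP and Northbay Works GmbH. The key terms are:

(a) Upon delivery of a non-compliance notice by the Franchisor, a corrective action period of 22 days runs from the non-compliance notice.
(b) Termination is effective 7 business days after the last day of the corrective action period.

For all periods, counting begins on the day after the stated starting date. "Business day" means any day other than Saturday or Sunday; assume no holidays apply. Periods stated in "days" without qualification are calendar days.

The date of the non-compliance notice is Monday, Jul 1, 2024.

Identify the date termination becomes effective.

The last day of the corrective action period: Jul 1, 2024 + 22 days = Jul 23, 2024.
The date termination becomes effective: 7 business days after Tuesday, Jul 23, 2024, skipping weekends — Jul 24, Jul 25, Jul 26, Jul 29, Jul 30, Jul 31, Aug 1 — lands on Thursday, Aug 1, 2024.

Aug 1, 2024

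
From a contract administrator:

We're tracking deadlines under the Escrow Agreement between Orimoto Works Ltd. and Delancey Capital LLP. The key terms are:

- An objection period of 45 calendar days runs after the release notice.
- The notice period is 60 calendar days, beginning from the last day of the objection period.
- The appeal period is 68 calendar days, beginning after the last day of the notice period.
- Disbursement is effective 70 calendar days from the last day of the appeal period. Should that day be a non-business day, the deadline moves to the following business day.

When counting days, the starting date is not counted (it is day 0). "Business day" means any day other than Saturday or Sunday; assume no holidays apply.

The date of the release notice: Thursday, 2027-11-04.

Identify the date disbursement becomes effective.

2028-07-04

The last day of the objection period: 2027-11-04 + 45 days = 2027-12-19.
Adding 60 calendar days to 2027-12-19 gives 2028-02-17, which is the last day of the notice period.
Adding 68 calendar days to 2028-02-17 gives 2028-04-25, which is the last day of the appeal period.
Adding 70 calendar days to 2028-04-25 gives 2028-07-04, which is the date disbursement becomes effective. 2028-07-04 is a Tuesday, so no roll-forward applies.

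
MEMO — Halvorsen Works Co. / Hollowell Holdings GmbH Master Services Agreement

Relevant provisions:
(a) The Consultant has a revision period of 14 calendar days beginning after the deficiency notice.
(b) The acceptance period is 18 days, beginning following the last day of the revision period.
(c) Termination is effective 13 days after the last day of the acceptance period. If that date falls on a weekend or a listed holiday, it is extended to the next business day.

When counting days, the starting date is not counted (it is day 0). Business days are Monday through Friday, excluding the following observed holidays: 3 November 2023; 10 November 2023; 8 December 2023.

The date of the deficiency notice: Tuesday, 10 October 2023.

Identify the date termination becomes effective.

The last day of the revision period: 10 October 2023 + 14 days = 24 October 2023.
The last day of the acceptance period: 18 calendar days after 24 October 2023 is 11 November 2023.
The date termination becomes effective: 13 calendar days after 11 November 2023 is 24 November 2023. 24 November 2023 is a Friday and is not a listed holiday, so no roll-forward applies.

24 November 2023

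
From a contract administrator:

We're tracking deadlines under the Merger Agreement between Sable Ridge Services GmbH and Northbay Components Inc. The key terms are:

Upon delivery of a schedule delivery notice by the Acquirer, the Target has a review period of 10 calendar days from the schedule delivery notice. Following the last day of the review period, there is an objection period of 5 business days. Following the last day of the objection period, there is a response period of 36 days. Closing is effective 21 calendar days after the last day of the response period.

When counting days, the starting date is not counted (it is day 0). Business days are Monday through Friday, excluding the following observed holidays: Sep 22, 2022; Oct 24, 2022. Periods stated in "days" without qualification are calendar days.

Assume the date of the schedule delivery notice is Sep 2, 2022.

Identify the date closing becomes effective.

The last day of the review period: 10 calendar days after Sep 2, 2022 is Sep 12, 2022.
The last day of the objection period: 5 business days after Monday, Sep 12, 2022, skipping weekends — Sep 13, Sep 14, Sep 15, Sep 16, Sep 19 — lands on Monday, Sep 19, 2022.
The last day of the response period: 36 calendar days after Sep 19, 2022 is Oct 25, 2022.
Adding 21 calendar days to Oct 25, 2022 gives Nov 15, 2022, which is the date closing becomes effective.

Nov 15, 2022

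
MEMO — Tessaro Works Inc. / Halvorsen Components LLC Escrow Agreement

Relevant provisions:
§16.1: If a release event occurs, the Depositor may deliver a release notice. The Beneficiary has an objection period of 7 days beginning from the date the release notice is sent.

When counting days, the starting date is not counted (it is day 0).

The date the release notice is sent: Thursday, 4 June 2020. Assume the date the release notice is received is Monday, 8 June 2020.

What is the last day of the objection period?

11 June 2020

The last day of the objection period: 4 June 2020 + 7 days = 11 June 2020.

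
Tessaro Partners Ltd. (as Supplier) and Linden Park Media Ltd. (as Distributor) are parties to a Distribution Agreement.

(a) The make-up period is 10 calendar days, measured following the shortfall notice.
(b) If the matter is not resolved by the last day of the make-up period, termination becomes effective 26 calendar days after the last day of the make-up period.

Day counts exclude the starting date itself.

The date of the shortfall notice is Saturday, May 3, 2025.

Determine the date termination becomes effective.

Jun 8, 2025

Adding 10 calendar days to May 3, 2025 gives May 13, 2025, which is the last day of the make-up period.
The date termination becomes effective: May 13, 2025 + 26 days = Jun 8, 2025.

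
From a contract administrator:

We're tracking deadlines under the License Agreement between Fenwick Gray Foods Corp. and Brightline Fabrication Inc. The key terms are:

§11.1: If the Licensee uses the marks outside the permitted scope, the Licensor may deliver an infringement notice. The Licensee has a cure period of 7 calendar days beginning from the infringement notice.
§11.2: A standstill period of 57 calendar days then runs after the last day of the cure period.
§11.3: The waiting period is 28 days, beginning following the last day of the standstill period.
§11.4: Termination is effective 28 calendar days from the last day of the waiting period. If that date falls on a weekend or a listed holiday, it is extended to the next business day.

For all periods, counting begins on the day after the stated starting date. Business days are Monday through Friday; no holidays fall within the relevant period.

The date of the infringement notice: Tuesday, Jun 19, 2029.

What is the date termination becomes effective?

Oct 17, 2029

The last day of the cure period: 7 calendar days after Jun 19, 2029 is Jun 26, 2029.
The last day of the standstill period: Jun 26, 2029 + 57 days = Aug 22, 2029.
The last day of the waiting period: 28 calendar days after Aug 22, 2029 is Sep 19, 2029.
The date termination becomes effective: 28 calendar days after Sep 19, 2029 is Oct 17, 2029. Oct 17, 2029 is a Wednesday, so no roll-forward applies.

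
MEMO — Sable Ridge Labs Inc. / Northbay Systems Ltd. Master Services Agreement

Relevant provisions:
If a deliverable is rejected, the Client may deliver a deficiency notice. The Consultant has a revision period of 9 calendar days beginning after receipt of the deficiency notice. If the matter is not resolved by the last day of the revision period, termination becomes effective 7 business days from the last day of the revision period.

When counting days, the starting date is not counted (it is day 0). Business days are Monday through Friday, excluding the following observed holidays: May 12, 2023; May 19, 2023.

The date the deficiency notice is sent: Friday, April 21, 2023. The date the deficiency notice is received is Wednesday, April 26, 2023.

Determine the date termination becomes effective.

May 17, 2023

Adding 9 calendar days to April 26, 2023 gives May 5, 2023, which is the last day of the revision period.
The date termination becomes effective: counting 7 business days from Friday, May 5, 2023 (May 8, May 9, May 10, May 11, May 15, May 16, May 17, skipping weekends and the listed holiday on May 12) reaches Wednesday, May 17, 2023.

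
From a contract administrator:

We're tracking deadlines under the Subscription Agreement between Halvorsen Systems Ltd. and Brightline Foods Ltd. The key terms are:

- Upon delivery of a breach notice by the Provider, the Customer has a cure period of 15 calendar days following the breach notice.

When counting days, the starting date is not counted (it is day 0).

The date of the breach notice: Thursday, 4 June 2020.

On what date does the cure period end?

The last day of the cure period: 4 June 2020 + 15 days = 19 June 2020.

19 June 2020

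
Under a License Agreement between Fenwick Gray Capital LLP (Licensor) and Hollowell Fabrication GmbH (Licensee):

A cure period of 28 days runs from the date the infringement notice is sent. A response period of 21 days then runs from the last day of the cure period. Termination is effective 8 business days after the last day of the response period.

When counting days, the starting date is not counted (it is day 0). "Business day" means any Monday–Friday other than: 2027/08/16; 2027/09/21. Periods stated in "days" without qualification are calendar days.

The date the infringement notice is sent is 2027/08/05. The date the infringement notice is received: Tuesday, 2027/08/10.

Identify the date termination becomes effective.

2027/10/05

The last day of the cure period: 28 calendar days after 2027/08/05 is 2027/09/02.
Adding 21 calendar days to 2027/09/02 gives 2027/09/23, which is the last day of the response period.
The date termination becomes effective: counting 8 business days from Thursday, 2027/09/23 (Sep 24, Sep 27, Sep 28, Sep 29, Sep 30, Oct 1, Oct 4, Oct 5, skipping weekends) reaches Tuesday, 2027/10/05.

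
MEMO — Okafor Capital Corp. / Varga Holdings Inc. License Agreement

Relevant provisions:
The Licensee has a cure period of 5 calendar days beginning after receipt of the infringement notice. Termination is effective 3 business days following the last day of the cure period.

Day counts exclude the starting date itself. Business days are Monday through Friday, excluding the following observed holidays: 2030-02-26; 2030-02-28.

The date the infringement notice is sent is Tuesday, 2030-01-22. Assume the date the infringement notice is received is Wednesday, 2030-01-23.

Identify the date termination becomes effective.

2030-01-31

The last day of the cure period: 2030-01-23 + 5 days = 2030-01-28.
The date termination becomes effective: 3 business days after Monday, 2030-01-28, skipping weekends — Jan 29, Jan 30, Jan 31 — lands on Thursday, 2030-01-31.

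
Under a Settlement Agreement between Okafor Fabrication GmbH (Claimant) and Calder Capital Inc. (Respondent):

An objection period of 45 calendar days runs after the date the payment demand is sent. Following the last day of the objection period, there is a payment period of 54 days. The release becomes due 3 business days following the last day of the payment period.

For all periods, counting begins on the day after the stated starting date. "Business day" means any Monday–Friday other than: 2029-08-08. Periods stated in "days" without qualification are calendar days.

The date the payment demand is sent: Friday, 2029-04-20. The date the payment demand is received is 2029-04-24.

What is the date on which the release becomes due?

Adding 45 calendar days to 2029-04-20 gives 2029-06-04, which is the last day of the objection period.
The last day of the payment period: 2029-06-04 + 54 days = 2029-07-28.
The date on which the release becomes due: counting 3 business days from Saturday, 2029-07-28 (Jul 30, Jul 31, Aug 1, skipping weekends) reaches Wednesday, 2029-08-01.

2029-08-01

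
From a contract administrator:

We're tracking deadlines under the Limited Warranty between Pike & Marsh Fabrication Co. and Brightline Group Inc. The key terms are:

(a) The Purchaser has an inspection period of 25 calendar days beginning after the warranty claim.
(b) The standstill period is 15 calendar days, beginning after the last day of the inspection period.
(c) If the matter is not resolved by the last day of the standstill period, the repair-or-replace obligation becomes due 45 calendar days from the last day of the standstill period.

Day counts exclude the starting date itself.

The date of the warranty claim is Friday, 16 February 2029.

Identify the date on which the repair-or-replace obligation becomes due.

12 May 2029

Adding 25 calendar days to 16 February 2029 gives 13 March 2029, which is the last day of the inspection period.
The last day of the standstill period: 15 calendar days after 13 March 2029 is 28 March 2029.
The date on which the repair-or-replace obligation becomes due: 28 March 2029 + 45 days = 12 May 2029.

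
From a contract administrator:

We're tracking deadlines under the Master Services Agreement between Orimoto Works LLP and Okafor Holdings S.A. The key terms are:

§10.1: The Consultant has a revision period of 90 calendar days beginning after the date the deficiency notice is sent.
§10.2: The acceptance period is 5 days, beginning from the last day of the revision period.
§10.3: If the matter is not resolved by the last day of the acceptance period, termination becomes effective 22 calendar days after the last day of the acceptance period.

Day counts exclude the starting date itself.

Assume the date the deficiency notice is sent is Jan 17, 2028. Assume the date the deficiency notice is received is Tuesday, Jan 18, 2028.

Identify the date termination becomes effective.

The last day of the revision period: 90 calendar days after Jan 17, 2028 is Apr 16, 2028.
The last day of the acceptance period: Apr 16, 2028 + 5 days = Apr 21, 2028.
The date termination becomes effective: Apr 21, 2028 + 22 days = May 13, 2028.

May 13, 2028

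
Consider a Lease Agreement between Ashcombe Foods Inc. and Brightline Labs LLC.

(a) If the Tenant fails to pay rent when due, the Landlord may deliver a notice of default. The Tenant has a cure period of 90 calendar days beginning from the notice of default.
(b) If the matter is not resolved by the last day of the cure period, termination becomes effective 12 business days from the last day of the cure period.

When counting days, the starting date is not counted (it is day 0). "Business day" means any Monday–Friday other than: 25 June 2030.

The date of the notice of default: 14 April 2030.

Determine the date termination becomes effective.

The last day of the cure period: 90 calendar days after 14 April 2030 is 13 July 2030.
The date termination becomes effective: 12 business days after Saturday, 13 July 2030, skipping weekends — Jul 15, Jul 16, Jul 17, Jul 18, …, Jul 26, Jul 29, Jul 30 — lands on Tuesday, 30 July 2030.

30 July 2030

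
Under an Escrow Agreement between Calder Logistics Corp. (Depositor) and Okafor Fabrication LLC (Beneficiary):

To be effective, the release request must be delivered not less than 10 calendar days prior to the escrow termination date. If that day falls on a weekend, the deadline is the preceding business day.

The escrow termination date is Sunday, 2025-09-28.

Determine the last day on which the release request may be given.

Counting back 10 calendar days from 2025-09-28 gives 2025-09-18. That is a Thursday, so no adjustment is needed.

2025-09-18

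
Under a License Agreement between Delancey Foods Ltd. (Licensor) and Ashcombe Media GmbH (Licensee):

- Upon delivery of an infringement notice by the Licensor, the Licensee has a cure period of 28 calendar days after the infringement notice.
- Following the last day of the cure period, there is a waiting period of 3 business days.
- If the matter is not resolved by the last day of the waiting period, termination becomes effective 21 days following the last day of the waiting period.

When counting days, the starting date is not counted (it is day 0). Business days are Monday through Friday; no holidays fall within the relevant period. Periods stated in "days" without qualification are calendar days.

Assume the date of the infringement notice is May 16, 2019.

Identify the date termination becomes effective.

July 9, 2019

Adding 28 calendar days to May 16, 2019 gives June 13, 2019, which is the last day of the cure period.
The last day of the waiting period: 3 business days after Thursday, June 13, 2019, skipping weekends — Jun 14, Jun 17, Jun 18 — lands on Tuesday, June 18, 2019.
Adding 21 calendar days to June 18, 2019 gives July 9, 2019, which is the date termination becomes effective.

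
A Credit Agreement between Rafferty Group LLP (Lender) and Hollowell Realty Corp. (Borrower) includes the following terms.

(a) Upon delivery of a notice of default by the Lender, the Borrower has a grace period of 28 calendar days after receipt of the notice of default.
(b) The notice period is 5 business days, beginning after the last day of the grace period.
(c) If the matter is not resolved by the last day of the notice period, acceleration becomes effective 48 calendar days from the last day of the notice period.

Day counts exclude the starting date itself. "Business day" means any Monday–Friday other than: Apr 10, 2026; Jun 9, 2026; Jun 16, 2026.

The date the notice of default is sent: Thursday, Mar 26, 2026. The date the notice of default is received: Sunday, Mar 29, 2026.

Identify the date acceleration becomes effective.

Jun 18, 2026

The last day of the grace period: Mar 29, 2026 + 28 days = Apr 26, 2026.
The last day of the notice period: 5 business days after Sunday, Apr 26, 2026, skipping weekends — Apr 27, Apr 28, Apr 29, Apr 30, May 1 — lands on Friday, May 1, 2026.
The date acceleration becomes effective: 48 calendar days after May 1, 2026 is Jun 18, 2026.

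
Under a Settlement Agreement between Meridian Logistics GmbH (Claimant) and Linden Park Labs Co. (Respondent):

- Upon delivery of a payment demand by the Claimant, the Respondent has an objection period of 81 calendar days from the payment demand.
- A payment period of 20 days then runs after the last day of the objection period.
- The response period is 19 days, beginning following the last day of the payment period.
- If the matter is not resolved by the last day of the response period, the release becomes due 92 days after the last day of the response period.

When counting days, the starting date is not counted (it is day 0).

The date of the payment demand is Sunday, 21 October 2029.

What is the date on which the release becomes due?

21 May 2030

The last day of the objection period: 81 calendar days after 21 October 2029 is 10 January 2030.
The last day of the payment period: 20 calendar days after 10 January 2030 is 30 January 2030.
The last day of the response period: 19 calendar days after 30 January 2030 is 18 February 2030.
The date on which the release becomes due: 18 February 2030 + 92 days = 21 May 2030.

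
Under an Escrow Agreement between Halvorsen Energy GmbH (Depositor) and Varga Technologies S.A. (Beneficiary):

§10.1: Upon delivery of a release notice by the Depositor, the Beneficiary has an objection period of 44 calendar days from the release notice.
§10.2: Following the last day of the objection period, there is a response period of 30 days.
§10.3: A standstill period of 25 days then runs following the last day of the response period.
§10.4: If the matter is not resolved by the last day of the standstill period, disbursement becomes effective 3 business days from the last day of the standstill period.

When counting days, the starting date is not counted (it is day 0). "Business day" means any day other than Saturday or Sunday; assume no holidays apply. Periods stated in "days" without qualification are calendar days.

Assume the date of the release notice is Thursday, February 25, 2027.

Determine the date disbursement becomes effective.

Adding 44 calendar days to February 25, 2027 gives April 10, 2027, which is the last day of the objection period.
Adding 30 calendar days to April 10, 2027 gives May 10, 2027, which is the last day of the response period.
The last day of the standstill period: May 10, 2027 + 25 days = June 4, 2027.
From Friday, June 4, 2027, 3 business days (Jun 7, Jun 8, Jun 9, skipping weekends) brings us to Wednesday, June 9, 2027, which is the date disbursement becomes effective.

June 9, 2027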